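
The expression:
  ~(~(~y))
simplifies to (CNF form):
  ~y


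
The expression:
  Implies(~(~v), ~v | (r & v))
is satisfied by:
  {r: True, v: False}
  {v: False, r: False}
  {v: True, r: True}


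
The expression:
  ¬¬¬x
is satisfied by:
  {x: False}


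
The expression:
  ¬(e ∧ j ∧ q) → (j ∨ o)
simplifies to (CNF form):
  j ∨ o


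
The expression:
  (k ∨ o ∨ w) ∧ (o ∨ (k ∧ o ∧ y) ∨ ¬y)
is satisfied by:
  {k: True, w: True, o: True, y: False}
  {k: True, o: True, y: False, w: False}
  {w: True, o: True, y: False, k: False}
  {o: True, w: False, y: False, k: False}
  {k: True, o: True, y: True, w: True}
  {k: True, o: True, y: True, w: False}
  {o: True, y: True, w: True, k: False}
  {o: True, y: True, k: False, w: False}
  {w: True, k: True, y: False, o: False}
  {k: True, w: False, y: False, o: False}
  {w: True, k: False, y: False, o: False}


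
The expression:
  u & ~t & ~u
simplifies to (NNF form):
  False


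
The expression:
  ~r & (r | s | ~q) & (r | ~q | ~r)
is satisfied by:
  {s: True, r: False, q: False}
  {r: False, q: False, s: False}
  {q: True, s: True, r: False}


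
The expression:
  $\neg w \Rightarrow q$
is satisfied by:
  {q: True, w: True}
  {q: True, w: False}
  {w: True, q: False}


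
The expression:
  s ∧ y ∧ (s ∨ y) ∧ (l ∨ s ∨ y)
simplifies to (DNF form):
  s ∧ y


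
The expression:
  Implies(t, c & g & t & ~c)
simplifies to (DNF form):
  ~t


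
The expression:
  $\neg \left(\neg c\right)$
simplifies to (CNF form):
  $c$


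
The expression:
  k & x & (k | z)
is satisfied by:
  {x: True, k: True}


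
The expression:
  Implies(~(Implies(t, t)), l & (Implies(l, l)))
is always true.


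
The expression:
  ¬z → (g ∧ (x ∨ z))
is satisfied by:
  {x: True, z: True, g: True}
  {x: True, z: True, g: False}
  {z: True, g: True, x: False}
  {z: True, g: False, x: False}
  {x: True, g: True, z: False}


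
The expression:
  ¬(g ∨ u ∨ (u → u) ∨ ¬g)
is never true.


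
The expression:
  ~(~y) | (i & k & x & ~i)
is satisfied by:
  {y: True}


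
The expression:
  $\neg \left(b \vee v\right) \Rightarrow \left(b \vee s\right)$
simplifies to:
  $b \vee s \vee v$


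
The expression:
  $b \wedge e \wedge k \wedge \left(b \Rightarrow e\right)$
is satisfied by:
  {e: True, b: True, k: True}


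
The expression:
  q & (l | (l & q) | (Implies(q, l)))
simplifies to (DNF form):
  l & q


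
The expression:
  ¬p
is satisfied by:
  {p: False}


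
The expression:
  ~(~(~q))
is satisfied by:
  {q: False}


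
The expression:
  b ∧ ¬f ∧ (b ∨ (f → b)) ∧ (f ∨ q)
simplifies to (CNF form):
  b ∧ q ∧ ¬f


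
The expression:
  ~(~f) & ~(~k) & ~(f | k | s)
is never true.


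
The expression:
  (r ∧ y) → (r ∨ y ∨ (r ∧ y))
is always true.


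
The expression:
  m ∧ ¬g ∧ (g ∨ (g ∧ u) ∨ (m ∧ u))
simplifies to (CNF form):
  m ∧ u ∧ ¬g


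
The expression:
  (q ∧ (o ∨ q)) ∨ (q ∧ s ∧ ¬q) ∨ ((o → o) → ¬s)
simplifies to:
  q ∨ ¬s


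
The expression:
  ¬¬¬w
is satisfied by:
  {w: False}


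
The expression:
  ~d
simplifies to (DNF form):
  ~d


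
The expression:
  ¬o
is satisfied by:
  {o: False}


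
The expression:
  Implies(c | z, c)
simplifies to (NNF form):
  c | ~z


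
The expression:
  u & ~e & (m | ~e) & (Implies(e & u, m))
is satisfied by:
  {u: True, e: False}


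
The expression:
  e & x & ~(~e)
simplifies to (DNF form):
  e & x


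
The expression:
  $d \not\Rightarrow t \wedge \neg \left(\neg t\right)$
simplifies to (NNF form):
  $\text{False}$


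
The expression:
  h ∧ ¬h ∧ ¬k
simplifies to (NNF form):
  False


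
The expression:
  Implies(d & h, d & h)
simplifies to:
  True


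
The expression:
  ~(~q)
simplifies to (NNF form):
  q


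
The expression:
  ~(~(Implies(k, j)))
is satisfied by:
  {j: True, k: False}
  {k: False, j: False}
  {k: True, j: True}


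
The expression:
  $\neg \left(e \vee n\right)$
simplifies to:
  $\neg e \wedge \neg n$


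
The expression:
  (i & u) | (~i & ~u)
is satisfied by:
  {u: False, i: False}
  {i: True, u: True}


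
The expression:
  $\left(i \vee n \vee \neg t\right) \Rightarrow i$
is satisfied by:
  {i: True, t: True, n: False}
  {i: True, t: False, n: False}
  {i: True, n: True, t: True}
  {i: True, n: True, t: False}
  {t: True, n: False, i: False}


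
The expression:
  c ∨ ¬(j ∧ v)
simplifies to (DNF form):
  c ∨ ¬j ∨ ¬v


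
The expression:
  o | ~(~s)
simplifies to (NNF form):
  o | s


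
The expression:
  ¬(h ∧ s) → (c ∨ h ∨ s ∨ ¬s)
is always true.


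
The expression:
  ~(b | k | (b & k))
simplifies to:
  ~b & ~k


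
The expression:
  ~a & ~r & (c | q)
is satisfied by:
  {q: True, c: True, r: False, a: False}
  {q: True, c: False, r: False, a: False}
  {c: True, a: False, q: False, r: False}


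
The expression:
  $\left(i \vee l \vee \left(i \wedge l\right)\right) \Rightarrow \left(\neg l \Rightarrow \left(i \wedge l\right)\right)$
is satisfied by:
  {l: True, i: False}
  {i: False, l: False}
  {i: True, l: True}


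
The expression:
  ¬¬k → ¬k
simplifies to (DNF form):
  ¬k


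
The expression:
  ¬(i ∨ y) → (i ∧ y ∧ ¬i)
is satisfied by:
  {i: True, y: True}
  {i: True, y: False}
  {y: True, i: False}


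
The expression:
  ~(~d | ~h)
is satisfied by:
  {h: True, d: True}


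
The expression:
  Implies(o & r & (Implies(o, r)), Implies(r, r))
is always true.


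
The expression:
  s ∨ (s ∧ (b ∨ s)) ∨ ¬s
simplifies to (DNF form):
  True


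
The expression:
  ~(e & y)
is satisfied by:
  {e: False, y: False}
  {y: True, e: False}
  {e: True, y: False}


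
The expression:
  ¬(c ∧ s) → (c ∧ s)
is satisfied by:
  {c: True, s: True}


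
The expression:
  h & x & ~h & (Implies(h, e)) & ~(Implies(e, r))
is never true.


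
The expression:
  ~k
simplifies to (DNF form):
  ~k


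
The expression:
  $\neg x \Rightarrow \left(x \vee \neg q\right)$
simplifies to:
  $x \vee \neg q$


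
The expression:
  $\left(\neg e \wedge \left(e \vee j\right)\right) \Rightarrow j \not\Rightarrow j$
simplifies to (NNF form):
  $e \vee \neg j$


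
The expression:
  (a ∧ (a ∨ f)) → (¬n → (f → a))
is always true.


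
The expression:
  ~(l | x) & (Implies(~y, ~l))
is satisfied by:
  {x: False, l: False}


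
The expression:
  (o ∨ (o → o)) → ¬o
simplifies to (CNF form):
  ¬o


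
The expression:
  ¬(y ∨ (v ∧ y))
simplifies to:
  ¬y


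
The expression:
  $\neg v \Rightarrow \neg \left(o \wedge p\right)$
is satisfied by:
  {v: True, p: False, o: False}
  {p: False, o: False, v: False}
  {o: True, v: True, p: False}
  {o: True, p: False, v: False}
  {v: True, p: True, o: False}
  {p: True, v: False, o: False}
  {o: True, p: True, v: True}


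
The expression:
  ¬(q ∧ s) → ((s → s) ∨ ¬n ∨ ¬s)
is always true.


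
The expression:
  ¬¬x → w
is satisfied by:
  {w: True, x: False}
  {x: False, w: False}
  {x: True, w: True}


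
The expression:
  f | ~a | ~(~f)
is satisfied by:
  {f: True, a: False}
  {a: False, f: False}
  {a: True, f: True}


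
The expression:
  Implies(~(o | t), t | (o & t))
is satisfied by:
  {t: True, o: True}
  {t: True, o: False}
  {o: True, t: False}


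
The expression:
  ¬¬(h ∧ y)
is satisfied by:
  {h: True, y: True}


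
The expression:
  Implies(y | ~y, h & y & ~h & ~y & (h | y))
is never true.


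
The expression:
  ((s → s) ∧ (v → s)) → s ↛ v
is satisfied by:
  {v: True, s: False}
  {s: True, v: False}


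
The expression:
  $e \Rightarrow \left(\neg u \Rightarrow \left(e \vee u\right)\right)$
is always true.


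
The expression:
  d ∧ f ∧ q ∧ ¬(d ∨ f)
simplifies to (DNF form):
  False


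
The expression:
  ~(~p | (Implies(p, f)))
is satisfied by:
  {p: True, f: False}


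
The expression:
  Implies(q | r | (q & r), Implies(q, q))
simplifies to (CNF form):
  True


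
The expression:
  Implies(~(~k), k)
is always true.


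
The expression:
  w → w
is always true.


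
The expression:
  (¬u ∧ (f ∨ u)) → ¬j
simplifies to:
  u ∨ ¬f ∨ ¬j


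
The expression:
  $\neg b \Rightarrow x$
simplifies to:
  $b \vee x$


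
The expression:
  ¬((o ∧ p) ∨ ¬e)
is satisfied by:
  {e: True, p: False, o: False}
  {e: True, o: True, p: False}
  {e: True, p: True, o: False}


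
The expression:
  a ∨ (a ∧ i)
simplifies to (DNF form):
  a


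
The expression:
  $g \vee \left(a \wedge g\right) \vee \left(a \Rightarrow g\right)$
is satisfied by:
  {g: True, a: False}
  {a: False, g: False}
  {a: True, g: True}


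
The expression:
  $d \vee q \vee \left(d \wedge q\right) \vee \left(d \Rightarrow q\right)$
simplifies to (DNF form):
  $\text{True}$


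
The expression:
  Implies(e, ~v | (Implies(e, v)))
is always true.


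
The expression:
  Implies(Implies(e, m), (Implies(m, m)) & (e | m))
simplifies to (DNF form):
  e | m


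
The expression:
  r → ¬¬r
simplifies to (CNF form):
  True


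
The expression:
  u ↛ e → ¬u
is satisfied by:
  {e: True, u: False}
  {u: False, e: False}
  {u: True, e: True}


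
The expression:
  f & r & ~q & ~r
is never true.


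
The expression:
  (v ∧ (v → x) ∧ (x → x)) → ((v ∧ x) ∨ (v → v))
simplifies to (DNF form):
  True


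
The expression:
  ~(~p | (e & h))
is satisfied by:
  {p: True, h: False, e: False}
  {p: True, e: True, h: False}
  {p: True, h: True, e: False}


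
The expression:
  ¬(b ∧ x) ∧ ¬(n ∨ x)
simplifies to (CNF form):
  ¬n ∧ ¬x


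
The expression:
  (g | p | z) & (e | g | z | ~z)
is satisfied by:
  {z: True, g: True, p: True}
  {z: True, g: True, p: False}
  {z: True, p: True, g: False}
  {z: True, p: False, g: False}
  {g: True, p: True, z: False}
  {g: True, p: False, z: False}
  {p: True, g: False, z: False}


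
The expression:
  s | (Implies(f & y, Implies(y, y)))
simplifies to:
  True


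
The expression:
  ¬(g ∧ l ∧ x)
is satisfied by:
  {l: False, x: False, g: False}
  {g: True, l: False, x: False}
  {x: True, l: False, g: False}
  {g: True, x: True, l: False}
  {l: True, g: False, x: False}
  {g: True, l: True, x: False}
  {x: True, l: True, g: False}


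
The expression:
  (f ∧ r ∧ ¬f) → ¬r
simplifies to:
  True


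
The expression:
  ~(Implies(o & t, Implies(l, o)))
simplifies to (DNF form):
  False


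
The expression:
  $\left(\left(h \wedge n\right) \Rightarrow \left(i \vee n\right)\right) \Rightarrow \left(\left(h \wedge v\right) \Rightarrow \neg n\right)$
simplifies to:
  $\neg h \vee \neg n \vee \neg v$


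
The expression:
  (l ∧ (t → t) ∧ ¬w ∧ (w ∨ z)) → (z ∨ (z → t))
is always true.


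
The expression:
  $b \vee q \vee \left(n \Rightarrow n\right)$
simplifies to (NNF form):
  $\text{True}$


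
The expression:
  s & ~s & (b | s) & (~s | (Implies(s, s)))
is never true.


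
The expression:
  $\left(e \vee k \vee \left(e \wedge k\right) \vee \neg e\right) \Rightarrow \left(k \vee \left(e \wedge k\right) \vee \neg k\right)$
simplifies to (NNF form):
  $\text{True}$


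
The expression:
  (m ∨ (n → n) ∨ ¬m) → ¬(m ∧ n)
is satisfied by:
  {m: False, n: False}
  {n: True, m: False}
  {m: True, n: False}


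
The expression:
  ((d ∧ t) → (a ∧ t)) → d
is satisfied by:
  {d: True}


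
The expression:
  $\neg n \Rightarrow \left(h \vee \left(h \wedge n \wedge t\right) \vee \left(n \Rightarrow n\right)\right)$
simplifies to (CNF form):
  $\text{True}$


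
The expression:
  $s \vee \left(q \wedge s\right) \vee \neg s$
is always true.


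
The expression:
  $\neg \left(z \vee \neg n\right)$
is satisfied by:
  {n: True, z: False}


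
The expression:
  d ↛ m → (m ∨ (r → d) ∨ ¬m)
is always true.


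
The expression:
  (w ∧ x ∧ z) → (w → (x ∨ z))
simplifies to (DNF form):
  True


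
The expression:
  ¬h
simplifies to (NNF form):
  ¬h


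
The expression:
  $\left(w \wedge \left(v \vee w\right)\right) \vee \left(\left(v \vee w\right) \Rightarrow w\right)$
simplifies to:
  $w \vee \neg v$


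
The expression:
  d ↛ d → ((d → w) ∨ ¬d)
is always true.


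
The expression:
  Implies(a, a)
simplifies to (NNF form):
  True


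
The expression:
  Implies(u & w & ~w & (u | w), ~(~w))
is always true.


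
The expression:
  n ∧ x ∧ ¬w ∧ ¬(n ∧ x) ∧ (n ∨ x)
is never true.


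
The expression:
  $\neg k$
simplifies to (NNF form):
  $\neg k$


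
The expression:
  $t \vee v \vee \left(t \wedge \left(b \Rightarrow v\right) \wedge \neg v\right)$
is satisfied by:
  {t: True, v: True}
  {t: True, v: False}
  {v: True, t: False}


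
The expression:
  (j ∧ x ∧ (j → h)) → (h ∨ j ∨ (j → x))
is always true.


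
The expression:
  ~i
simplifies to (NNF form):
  ~i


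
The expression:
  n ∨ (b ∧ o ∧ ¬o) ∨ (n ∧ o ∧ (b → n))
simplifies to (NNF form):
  n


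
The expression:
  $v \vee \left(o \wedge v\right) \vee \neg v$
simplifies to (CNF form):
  $\text{True}$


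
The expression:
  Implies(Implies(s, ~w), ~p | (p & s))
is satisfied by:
  {s: True, p: False}
  {p: False, s: False}
  {p: True, s: True}


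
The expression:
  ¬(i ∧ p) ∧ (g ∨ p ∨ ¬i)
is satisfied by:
  {g: True, i: False, p: False}
  {g: False, i: False, p: False}
  {p: True, g: True, i: False}
  {p: True, g: False, i: False}
  {i: True, g: True, p: False}


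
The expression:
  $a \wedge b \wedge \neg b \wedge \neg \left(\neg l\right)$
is never true.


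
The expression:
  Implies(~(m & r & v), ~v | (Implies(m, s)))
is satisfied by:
  {s: True, r: True, m: False, v: False}
  {s: True, m: False, r: False, v: False}
  {r: True, s: False, m: False, v: False}
  {s: False, m: False, r: False, v: False}
  {v: True, s: True, r: True, m: False}
  {v: True, s: True, m: False, r: False}
  {v: True, r: True, s: False, m: False}
  {v: True, s: False, m: False, r: False}
  {s: True, m: True, r: True, v: False}
  {s: True, m: True, v: False, r: False}
  {m: True, r: True, v: False, s: False}
  {m: True, v: False, r: False, s: False}
  {s: True, m: True, v: True, r: True}
  {s: True, m: True, v: True, r: False}
  {m: True, v: True, r: True, s: False}


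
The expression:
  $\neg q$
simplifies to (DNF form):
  $\neg q$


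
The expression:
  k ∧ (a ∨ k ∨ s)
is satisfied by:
  {k: True}


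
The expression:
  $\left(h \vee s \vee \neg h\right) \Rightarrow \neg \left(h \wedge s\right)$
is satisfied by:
  {s: False, h: False}
  {h: True, s: False}
  {s: True, h: False}


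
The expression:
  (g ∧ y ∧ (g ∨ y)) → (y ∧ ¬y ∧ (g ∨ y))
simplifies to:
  ¬g ∨ ¬y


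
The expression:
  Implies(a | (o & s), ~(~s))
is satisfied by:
  {s: True, a: False}
  {a: False, s: False}
  {a: True, s: True}


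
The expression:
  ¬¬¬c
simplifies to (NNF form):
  ¬c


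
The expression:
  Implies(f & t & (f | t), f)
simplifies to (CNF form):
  True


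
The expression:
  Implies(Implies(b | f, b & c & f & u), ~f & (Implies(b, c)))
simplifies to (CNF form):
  ~b | ~c | ~f | ~u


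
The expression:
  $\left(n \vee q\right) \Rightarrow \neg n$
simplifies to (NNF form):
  $\neg n$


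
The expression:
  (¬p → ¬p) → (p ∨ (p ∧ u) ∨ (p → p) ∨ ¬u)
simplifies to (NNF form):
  True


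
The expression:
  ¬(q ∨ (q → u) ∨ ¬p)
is never true.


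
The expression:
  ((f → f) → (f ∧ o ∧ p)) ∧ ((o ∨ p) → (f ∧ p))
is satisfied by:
  {f: True, p: True, o: True}


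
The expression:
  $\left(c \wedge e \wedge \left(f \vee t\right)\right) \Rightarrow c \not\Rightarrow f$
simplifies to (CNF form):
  $\neg c \vee \neg e \vee \neg f$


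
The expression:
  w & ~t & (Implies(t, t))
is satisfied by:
  {w: True, t: False}


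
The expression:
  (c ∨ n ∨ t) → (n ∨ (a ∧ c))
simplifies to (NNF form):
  n ∨ (a ∧ c) ∨ (¬c ∧ ¬t)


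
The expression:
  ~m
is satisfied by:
  {m: False}


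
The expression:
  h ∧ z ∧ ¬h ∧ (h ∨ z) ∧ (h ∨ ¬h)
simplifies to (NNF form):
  False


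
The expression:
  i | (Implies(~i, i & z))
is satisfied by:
  {i: True}


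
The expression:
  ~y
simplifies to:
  ~y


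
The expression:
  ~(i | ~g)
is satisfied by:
  {g: True, i: False}


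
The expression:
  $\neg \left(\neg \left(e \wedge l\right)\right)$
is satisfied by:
  {e: True, l: True}


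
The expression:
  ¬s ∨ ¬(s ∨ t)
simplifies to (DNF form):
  ¬s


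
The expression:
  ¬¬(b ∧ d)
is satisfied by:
  {b: True, d: True}


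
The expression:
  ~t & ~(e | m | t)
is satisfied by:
  {e: False, t: False, m: False}


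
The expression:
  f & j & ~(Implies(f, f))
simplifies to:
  False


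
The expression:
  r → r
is always true.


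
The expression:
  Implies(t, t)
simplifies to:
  True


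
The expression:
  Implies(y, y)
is always true.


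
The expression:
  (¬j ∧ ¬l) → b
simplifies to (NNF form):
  b ∨ j ∨ l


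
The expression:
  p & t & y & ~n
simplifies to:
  p & t & y & ~n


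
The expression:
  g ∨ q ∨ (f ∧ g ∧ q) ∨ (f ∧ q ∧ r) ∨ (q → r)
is always true.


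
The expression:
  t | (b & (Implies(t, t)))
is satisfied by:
  {b: True, t: True}
  {b: True, t: False}
  {t: True, b: False}


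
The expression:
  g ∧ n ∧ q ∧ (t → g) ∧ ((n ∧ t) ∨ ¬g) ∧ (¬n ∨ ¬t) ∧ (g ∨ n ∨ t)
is never true.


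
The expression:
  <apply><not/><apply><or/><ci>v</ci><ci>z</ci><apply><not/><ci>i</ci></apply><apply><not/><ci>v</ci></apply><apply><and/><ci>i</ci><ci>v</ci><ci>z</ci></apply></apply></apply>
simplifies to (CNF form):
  <false/>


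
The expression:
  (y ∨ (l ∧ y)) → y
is always true.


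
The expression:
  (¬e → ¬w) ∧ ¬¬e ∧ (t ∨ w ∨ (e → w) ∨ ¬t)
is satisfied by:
  {e: True}


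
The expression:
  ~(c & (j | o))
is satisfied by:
  {j: False, c: False, o: False}
  {o: True, j: False, c: False}
  {j: True, o: False, c: False}
  {o: True, j: True, c: False}
  {c: True, o: False, j: False}


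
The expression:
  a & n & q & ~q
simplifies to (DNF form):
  False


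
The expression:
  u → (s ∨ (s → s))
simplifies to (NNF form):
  True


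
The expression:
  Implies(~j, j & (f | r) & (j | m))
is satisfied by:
  {j: True}


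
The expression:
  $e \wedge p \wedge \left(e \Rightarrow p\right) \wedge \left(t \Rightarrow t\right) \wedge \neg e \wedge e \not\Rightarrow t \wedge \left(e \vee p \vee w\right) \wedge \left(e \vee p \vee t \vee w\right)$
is never true.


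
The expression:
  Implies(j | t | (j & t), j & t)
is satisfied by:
  {j: False, t: False}
  {t: True, j: True}


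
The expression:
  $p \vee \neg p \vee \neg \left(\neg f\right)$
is always true.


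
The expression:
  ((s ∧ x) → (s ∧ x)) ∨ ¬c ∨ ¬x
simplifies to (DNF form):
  True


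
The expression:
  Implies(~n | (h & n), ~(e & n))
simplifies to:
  ~e | ~h | ~n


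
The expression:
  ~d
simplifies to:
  ~d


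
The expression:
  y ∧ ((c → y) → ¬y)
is never true.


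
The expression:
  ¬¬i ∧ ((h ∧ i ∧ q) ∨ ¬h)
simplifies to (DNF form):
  (i ∧ q) ∨ (i ∧ ¬h)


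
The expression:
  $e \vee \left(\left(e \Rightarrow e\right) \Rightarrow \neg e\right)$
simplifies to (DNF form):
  $\text{True}$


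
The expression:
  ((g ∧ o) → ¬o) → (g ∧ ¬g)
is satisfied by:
  {g: True, o: True}


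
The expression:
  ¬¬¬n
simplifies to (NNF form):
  ¬n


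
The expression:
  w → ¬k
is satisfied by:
  {w: False, k: False}
  {k: True, w: False}
  {w: True, k: False}


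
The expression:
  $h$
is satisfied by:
  {h: True}


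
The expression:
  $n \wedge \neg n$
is never true.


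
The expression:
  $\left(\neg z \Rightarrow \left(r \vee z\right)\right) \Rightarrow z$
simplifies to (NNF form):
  $z \vee \neg r$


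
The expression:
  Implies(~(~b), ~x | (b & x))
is always true.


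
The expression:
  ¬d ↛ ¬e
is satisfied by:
  {e: True, d: False}


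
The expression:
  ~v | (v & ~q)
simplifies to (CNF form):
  ~q | ~v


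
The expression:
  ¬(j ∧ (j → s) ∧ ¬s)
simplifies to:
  True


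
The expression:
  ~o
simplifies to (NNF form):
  ~o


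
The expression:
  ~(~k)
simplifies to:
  k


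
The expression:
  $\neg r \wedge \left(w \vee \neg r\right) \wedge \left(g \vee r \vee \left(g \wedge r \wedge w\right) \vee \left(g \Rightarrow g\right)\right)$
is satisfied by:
  {r: False}


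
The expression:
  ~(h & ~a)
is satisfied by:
  {a: True, h: False}
  {h: False, a: False}
  {h: True, a: True}


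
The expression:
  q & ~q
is never true.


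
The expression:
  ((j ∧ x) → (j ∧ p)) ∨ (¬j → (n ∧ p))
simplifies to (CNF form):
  True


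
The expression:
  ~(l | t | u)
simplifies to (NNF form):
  ~l & ~t & ~u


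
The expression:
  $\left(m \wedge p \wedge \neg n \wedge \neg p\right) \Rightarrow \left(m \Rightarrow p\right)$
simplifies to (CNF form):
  $\text{True}$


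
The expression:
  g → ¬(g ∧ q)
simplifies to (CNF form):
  ¬g ∨ ¬q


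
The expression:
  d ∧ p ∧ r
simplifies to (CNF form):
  d ∧ p ∧ r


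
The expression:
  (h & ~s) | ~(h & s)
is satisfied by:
  {s: False, h: False}
  {h: True, s: False}
  {s: True, h: False}


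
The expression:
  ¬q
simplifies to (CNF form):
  ¬q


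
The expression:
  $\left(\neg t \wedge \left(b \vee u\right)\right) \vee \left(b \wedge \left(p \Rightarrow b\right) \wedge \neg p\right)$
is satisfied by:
  {u: True, b: True, p: False, t: False}
  {b: True, u: False, p: False, t: False}
  {u: True, p: True, b: True, t: False}
  {p: True, b: True, u: False, t: False}
  {u: True, b: False, p: False, t: False}
  {p: True, u: True, b: False, t: False}
  {t: True, u: True, b: True, p: False}
  {t: True, b: True, u: False, p: False}


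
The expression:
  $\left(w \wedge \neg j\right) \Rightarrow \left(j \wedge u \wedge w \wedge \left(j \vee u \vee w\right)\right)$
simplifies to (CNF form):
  $j \vee \neg w$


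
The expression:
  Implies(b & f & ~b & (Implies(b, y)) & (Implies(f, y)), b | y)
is always true.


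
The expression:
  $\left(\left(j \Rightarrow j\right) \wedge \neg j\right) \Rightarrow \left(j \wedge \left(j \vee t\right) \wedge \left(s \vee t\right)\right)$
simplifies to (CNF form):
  $j$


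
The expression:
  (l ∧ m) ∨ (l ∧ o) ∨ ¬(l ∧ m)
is always true.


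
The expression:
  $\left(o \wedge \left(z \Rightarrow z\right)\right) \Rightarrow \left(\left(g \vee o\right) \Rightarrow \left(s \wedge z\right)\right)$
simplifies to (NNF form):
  $\left(s \wedge z\right) \vee \neg o$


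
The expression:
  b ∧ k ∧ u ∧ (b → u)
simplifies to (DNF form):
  b ∧ k ∧ u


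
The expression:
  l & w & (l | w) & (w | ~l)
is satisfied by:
  {w: True, l: True}


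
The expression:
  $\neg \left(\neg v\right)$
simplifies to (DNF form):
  $v$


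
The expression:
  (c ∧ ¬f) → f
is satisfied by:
  {f: True, c: False}
  {c: False, f: False}
  {c: True, f: True}


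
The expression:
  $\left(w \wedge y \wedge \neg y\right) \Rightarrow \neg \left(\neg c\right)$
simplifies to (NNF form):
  $\text{True}$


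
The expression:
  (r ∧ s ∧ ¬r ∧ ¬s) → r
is always true.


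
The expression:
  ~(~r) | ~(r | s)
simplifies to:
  r | ~s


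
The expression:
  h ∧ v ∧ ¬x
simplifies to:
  h ∧ v ∧ ¬x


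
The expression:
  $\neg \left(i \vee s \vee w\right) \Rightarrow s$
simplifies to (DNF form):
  $i \vee s \vee w$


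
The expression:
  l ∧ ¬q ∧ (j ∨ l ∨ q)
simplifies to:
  l ∧ ¬q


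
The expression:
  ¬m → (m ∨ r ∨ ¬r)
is always true.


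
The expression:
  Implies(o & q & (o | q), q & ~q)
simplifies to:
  ~o | ~q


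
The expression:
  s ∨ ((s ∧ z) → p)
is always true.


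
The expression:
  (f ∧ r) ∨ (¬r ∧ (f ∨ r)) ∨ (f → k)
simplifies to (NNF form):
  True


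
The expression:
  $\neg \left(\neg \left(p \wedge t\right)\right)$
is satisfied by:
  {t: True, p: True}


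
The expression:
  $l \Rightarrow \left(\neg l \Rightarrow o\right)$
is always true.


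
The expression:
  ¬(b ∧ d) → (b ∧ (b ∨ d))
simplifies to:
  b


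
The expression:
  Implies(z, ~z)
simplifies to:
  ~z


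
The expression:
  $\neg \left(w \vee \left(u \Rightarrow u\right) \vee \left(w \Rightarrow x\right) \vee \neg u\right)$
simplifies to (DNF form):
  $\text{False}$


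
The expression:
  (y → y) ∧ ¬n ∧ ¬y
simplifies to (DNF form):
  ¬n ∧ ¬y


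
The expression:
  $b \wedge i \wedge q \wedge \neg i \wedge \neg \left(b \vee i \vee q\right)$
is never true.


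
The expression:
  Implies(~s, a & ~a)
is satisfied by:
  {s: True}


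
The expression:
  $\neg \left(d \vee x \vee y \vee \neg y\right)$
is never true.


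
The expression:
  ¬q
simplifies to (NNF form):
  ¬q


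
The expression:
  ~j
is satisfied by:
  {j: False}


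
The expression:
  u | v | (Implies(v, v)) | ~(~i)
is always true.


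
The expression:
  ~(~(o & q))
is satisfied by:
  {o: True, q: True}


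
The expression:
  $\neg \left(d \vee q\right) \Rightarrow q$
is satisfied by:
  {d: True, q: True}
  {d: True, q: False}
  {q: True, d: False}


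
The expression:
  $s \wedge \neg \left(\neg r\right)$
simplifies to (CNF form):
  $r \wedge s$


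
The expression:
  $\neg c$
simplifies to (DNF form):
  $\neg c$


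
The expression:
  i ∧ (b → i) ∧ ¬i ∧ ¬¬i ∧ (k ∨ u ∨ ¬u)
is never true.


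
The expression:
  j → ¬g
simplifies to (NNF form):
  ¬g ∨ ¬j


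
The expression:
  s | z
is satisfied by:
  {z: True, s: True}
  {z: True, s: False}
  {s: True, z: False}


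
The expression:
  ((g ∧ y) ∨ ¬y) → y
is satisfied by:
  {y: True}


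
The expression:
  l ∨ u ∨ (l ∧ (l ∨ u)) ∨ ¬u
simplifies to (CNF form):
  True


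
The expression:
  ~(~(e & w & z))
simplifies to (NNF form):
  e & w & z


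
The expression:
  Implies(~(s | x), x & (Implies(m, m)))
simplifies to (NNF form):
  s | x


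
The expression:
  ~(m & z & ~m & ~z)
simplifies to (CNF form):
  True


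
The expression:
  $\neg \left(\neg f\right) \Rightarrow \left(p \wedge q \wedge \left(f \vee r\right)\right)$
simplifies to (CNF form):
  $\left(p \vee \neg f\right) \wedge \left(q \vee \neg f\right)$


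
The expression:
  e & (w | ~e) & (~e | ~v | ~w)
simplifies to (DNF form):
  e & w & ~v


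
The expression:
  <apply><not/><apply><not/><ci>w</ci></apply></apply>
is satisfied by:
  {w: True}


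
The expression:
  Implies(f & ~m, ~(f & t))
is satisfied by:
  {m: True, t: False, f: False}
  {t: False, f: False, m: False}
  {f: True, m: True, t: False}
  {f: True, t: False, m: False}
  {m: True, t: True, f: False}
  {t: True, m: False, f: False}
  {f: True, t: True, m: True}


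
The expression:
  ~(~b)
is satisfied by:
  {b: True}


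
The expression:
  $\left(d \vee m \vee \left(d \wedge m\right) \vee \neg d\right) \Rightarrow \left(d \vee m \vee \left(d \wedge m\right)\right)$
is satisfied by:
  {d: True, m: True}
  {d: True, m: False}
  {m: True, d: False}


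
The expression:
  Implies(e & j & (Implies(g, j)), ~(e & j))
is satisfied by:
  {e: False, j: False}
  {j: True, e: False}
  {e: True, j: False}


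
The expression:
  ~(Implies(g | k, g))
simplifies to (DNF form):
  k & ~g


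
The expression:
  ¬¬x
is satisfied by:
  {x: True}


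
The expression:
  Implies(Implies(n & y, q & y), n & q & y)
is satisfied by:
  {y: True, n: True}


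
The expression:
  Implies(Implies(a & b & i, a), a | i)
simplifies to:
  a | i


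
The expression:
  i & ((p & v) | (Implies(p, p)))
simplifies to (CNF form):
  i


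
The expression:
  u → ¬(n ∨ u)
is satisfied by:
  {u: False}


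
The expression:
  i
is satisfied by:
  {i: True}


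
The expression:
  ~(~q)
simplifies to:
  q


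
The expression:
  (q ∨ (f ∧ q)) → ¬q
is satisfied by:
  {q: False}


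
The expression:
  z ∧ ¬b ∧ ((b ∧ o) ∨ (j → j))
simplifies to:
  z ∧ ¬b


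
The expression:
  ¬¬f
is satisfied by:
  {f: True}


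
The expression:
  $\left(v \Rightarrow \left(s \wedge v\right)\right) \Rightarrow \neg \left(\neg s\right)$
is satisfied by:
  {v: True, s: True}
  {v: True, s: False}
  {s: True, v: False}


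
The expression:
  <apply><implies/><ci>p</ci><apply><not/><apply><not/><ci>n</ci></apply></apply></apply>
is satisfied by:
  {n: True, p: False}
  {p: False, n: False}
  {p: True, n: True}


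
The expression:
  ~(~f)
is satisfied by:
  {f: True}


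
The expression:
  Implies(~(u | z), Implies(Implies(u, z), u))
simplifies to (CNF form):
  u | z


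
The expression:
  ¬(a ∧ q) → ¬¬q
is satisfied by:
  {q: True}


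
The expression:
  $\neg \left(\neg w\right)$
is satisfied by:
  {w: True}


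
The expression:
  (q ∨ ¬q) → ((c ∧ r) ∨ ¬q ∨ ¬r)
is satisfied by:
  {c: True, q: False, r: False}
  {q: False, r: False, c: False}
  {r: True, c: True, q: False}
  {r: True, q: False, c: False}
  {c: True, q: True, r: False}
  {q: True, c: False, r: False}
  {r: True, q: True, c: True}


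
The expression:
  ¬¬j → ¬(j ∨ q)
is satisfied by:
  {j: False}


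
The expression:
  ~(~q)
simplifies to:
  q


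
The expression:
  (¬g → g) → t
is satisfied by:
  {t: True, g: False}
  {g: False, t: False}
  {g: True, t: True}


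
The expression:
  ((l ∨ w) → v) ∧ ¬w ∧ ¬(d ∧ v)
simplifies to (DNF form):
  (v ∧ ¬d ∧ ¬w) ∨ (v ∧ ¬v ∧ ¬w) ∨ (¬d ∧ ¬l ∧ ¬w) ∨ (¬l ∧ ¬v ∧ ¬w)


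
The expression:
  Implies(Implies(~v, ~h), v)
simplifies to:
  h | v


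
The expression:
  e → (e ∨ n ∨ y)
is always true.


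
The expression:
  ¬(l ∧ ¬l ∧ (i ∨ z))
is always true.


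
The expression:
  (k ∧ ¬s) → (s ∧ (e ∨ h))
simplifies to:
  s ∨ ¬k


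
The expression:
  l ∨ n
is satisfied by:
  {n: True, l: True}
  {n: True, l: False}
  {l: True, n: False}


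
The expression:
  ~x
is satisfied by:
  {x: False}


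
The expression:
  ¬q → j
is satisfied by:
  {q: True, j: True}
  {q: True, j: False}
  {j: True, q: False}


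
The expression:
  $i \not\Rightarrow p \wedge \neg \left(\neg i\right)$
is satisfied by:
  {i: True, p: False}


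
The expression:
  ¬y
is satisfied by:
  {y: False}


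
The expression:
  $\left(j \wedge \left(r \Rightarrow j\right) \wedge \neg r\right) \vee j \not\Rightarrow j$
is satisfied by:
  {j: True, r: False}


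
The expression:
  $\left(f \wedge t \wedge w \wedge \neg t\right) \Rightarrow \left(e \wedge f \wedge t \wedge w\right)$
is always true.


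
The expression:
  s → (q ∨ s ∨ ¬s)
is always true.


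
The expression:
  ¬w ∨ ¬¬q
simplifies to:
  q ∨ ¬w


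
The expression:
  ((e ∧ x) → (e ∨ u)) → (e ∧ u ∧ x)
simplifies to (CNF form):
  e ∧ u ∧ x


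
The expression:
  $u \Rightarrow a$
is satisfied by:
  {a: True, u: False}
  {u: False, a: False}
  {u: True, a: True}


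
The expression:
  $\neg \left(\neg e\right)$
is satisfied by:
  {e: True}


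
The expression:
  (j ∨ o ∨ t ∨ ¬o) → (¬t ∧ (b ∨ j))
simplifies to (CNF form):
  ¬t ∧ (b ∨ j)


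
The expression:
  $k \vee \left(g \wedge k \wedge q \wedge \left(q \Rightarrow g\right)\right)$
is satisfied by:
  {k: True}


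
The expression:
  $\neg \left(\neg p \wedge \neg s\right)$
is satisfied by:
  {p: True, s: True}
  {p: True, s: False}
  {s: True, p: False}


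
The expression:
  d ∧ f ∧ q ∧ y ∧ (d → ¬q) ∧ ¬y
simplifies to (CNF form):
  False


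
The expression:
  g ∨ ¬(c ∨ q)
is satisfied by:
  {g: True, c: False, q: False}
  {q: True, g: True, c: False}
  {g: True, c: True, q: False}
  {q: True, g: True, c: True}
  {q: False, c: False, g: False}


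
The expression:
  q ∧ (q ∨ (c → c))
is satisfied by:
  {q: True}


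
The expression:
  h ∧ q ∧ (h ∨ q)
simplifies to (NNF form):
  h ∧ q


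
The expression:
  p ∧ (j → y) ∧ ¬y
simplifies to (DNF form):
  p ∧ ¬j ∧ ¬y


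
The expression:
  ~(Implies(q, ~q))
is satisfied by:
  {q: True}


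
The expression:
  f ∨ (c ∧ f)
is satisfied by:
  {f: True}


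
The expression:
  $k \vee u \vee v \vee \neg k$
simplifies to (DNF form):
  $\text{True}$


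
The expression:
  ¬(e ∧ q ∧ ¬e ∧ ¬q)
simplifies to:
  True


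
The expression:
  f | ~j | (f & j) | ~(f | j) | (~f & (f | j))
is always true.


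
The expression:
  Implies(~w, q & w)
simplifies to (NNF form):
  w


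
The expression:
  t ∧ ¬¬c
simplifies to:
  c ∧ t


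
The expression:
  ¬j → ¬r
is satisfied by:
  {j: True, r: False}
  {r: False, j: False}
  {r: True, j: True}


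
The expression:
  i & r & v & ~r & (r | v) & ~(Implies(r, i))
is never true.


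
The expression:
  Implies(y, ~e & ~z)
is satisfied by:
  {e: False, y: False, z: False}
  {z: True, e: False, y: False}
  {e: True, z: False, y: False}
  {z: True, e: True, y: False}
  {y: True, z: False, e: False}


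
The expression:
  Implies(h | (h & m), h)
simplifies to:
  True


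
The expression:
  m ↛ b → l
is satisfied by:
  {b: True, l: True, m: False}
  {b: True, m: False, l: False}
  {l: True, m: False, b: False}
  {l: False, m: False, b: False}
  {b: True, l: True, m: True}
  {b: True, m: True, l: False}
  {l: True, m: True, b: False}


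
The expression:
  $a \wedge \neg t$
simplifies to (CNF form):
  $a \wedge \neg t$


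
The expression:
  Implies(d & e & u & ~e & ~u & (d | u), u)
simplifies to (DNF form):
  True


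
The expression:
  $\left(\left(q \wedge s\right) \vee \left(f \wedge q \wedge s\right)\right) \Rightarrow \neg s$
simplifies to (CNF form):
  $\neg q \vee \neg s$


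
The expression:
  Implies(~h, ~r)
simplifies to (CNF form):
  h | ~r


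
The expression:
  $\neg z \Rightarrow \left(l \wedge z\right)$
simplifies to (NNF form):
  $z$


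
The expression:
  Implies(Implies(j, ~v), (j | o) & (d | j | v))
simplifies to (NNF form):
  j | (d & o) | (o & v)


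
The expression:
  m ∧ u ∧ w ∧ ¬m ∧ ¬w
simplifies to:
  False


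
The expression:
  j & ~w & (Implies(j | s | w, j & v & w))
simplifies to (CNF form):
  False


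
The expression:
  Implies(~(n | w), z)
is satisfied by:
  {n: True, z: True, w: True}
  {n: True, z: True, w: False}
  {n: True, w: True, z: False}
  {n: True, w: False, z: False}
  {z: True, w: True, n: False}
  {z: True, w: False, n: False}
  {w: True, z: False, n: False}


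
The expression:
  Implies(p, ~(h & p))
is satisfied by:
  {p: False, h: False}
  {h: True, p: False}
  {p: True, h: False}


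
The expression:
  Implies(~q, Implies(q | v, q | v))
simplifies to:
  True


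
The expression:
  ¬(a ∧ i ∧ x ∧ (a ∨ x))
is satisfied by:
  {x: False, a: False, i: False}
  {i: True, x: False, a: False}
  {a: True, x: False, i: False}
  {i: True, a: True, x: False}
  {x: True, i: False, a: False}
  {i: True, x: True, a: False}
  {a: True, x: True, i: False}


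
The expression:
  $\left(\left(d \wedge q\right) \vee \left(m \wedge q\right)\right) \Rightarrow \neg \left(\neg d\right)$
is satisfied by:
  {d: True, m: False, q: False}
  {m: False, q: False, d: False}
  {d: True, q: True, m: False}
  {q: True, m: False, d: False}
  {d: True, m: True, q: False}
  {m: True, d: False, q: False}
  {d: True, q: True, m: True}


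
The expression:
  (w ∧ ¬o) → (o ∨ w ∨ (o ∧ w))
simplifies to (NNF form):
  True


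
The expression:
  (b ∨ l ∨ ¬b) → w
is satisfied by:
  {w: True}


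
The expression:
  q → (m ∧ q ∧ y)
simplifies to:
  (m ∧ y) ∨ ¬q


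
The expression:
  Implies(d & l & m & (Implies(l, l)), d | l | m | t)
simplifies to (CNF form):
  True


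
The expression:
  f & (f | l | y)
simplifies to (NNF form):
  f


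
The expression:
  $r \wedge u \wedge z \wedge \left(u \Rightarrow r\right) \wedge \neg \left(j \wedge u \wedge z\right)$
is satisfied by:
  {r: True, z: True, u: True, j: False}


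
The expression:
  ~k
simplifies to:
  ~k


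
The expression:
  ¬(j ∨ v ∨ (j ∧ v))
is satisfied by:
  {v: False, j: False}


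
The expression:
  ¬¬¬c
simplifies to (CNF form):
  ¬c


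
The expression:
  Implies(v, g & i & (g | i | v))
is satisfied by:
  {i: True, g: True, v: False}
  {i: True, g: False, v: False}
  {g: True, i: False, v: False}
  {i: False, g: False, v: False}
  {i: True, v: True, g: True}


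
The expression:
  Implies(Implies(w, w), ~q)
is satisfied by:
  {q: False}


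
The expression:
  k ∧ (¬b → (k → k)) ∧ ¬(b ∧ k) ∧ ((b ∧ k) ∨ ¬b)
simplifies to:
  k ∧ ¬b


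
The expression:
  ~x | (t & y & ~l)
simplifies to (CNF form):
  (t | ~x) & (y | ~x) & (~l | ~x)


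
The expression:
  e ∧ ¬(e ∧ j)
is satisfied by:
  {e: True, j: False}


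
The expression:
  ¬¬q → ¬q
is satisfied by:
  {q: False}


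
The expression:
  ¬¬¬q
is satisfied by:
  {q: False}


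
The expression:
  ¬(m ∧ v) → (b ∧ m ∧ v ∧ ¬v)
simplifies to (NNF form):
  m ∧ v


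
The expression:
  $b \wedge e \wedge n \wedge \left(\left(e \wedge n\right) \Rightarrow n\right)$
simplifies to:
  $b \wedge e \wedge n$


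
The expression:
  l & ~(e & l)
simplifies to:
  l & ~e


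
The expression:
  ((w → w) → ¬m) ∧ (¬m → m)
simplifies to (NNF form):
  False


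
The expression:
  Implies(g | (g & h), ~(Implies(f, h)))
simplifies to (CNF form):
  (f | ~g) & (~g | ~h)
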